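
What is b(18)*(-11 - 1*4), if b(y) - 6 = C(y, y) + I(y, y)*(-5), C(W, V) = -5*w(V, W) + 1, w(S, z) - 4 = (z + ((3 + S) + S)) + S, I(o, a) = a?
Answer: 7170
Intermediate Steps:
w(S, z) = 7 + z + 3*S (w(S, z) = 4 + ((z + ((3 + S) + S)) + S) = 4 + ((z + (3 + 2*S)) + S) = 4 + ((3 + z + 2*S) + S) = 4 + (3 + z + 3*S) = 7 + z + 3*S)
C(W, V) = -34 - 15*V - 5*W (C(W, V) = -5*(7 + W + 3*V) + 1 = (-35 - 15*V - 5*W) + 1 = -34 - 15*V - 5*W)
b(y) = -28 - 25*y (b(y) = 6 + ((-34 - 15*y - 5*y) + y*(-5)) = 6 + ((-34 - 20*y) - 5*y) = 6 + (-34 - 25*y) = -28 - 25*y)
b(18)*(-11 - 1*4) = (-28 - 25*18)*(-11 - 1*4) = (-28 - 450)*(-11 - 4) = -478*(-15) = 7170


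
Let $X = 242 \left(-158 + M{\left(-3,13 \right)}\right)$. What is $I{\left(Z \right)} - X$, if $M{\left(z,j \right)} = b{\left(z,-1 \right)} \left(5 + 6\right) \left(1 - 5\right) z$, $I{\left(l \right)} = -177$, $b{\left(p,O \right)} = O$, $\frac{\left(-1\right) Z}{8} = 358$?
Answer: $70003$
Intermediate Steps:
$Z = -2864$ ($Z = \left(-8\right) 358 = -2864$)
$M{\left(z,j \right)} = 44 z$ ($M{\left(z,j \right)} = - \left(5 + 6\right) \left(1 - 5\right) z = - 11 \left(-4\right) z = \left(-1\right) \left(-44\right) z = 44 z$)
$X = -70180$ ($X = 242 \left(-158 + 44 \left(-3\right)\right) = 242 \left(-158 - 132\right) = 242 \left(-290\right) = -70180$)
$I{\left(Z \right)} - X = -177 - -70180 = -177 + 70180 = 70003$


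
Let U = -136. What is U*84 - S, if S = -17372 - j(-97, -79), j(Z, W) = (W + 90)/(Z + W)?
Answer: 95167/16 ≈ 5947.9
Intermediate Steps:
j(Z, W) = (90 + W)/(W + Z)
S = -277951/16 (S = -17372 - (90 - 79)/(-79 - 97) = -17372 - 11/(-176) = -17372 - (-1)*11/176 = -17372 - 1*(-1/16) = -17372 + 1/16 = -277951/16 ≈ -17372.)
U*84 - S = -136*84 - 1*(-277951/16) = -11424 + 277951/16 = 95167/16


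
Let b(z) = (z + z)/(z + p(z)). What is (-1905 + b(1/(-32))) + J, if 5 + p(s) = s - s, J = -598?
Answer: -402981/161 ≈ -2503.0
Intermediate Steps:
p(s) = -5 (p(s) = -5 + (s - s) = -5 + 0 = -5)
b(z) = 2*z/(-5 + z) (b(z) = (z + z)/(z - 5) = (2*z)/(-5 + z) = 2*z/(-5 + z))
(-1905 + b(1/(-32))) + J = (-1905 + 2/(-32*(-5 + 1/(-32)))) - 598 = (-1905 + 2*(-1/32)/(-5 - 1/32)) - 598 = (-1905 + 2*(-1/32)/(-161/32)) - 598 = (-1905 + 2*(-1/32)*(-32/161)) - 598 = (-1905 + 2/161) - 598 = -306703/161 - 598 = -402981/161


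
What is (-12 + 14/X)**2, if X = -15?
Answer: 37636/225 ≈ 167.27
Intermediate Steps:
(-12 + 14/X)**2 = (-12 + 14/(-15))**2 = (-12 + 14*(-1/15))**2 = (-12 - 14/15)**2 = (-194/15)**2 = 37636/225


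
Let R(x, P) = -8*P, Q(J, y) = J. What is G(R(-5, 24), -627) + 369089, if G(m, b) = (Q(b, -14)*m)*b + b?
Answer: -75112306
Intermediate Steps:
G(m, b) = b + m*b² (G(m, b) = (b*m)*b + b = m*b² + b = b + m*b²)
G(R(-5, 24), -627) + 369089 = -627*(1 - (-5016)*24) + 369089 = -627*(1 - 627*(-192)) + 369089 = -627*(1 + 120384) + 369089 = -627*120385 + 369089 = -75481395 + 369089 = -75112306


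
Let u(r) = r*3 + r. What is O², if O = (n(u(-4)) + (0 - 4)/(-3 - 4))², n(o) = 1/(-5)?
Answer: 28561/1500625 ≈ 0.019033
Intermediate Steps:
u(r) = 4*r (u(r) = 3*r + r = 4*r)
n(o) = -⅕
O = 169/1225 (O = (-⅕ + (0 - 4)/(-3 - 4))² = (-⅕ - 4/(-7))² = (-⅕ - 4*(-⅐))² = (-⅕ + 4/7)² = (13/35)² = 169/1225 ≈ 0.13796)
O² = (169/1225)² = 28561/1500625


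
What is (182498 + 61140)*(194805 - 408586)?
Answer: -52085175278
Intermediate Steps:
(182498 + 61140)*(194805 - 408586) = 243638*(-213781) = -52085175278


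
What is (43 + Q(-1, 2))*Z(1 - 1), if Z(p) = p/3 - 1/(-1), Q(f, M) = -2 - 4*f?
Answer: 45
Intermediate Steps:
Z(p) = 1 + p/3 (Z(p) = p*(1/3) - 1*(-1) = p/3 + 1 = 1 + p/3)
(43 + Q(-1, 2))*Z(1 - 1) = (43 + (-2 - 4*(-1)))*(1 + (1 - 1)/3) = (43 + (-2 + 4))*(1 + (1/3)*0) = (43 + 2)*(1 + 0) = 45*1 = 45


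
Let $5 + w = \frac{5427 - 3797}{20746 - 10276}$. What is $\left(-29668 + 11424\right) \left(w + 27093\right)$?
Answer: $- \frac{517423538956}{1047} \approx -4.942 \cdot 10^{8}$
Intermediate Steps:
$w = - \frac{5072}{1047}$ ($w = -5 + \frac{5427 - 3797}{20746 - 10276} = -5 + \frac{1630}{10470} = -5 + 1630 \cdot \frac{1}{10470} = -5 + \frac{163}{1047} = - \frac{5072}{1047} \approx -4.8443$)
$\left(-29668 + 11424\right) \left(w + 27093\right) = \left(-29668 + 11424\right) \left(- \frac{5072}{1047} + 27093\right) = \left(-18244\right) \frac{28361299}{1047} = - \frac{517423538956}{1047}$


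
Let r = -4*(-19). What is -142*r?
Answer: -10792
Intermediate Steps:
r = 76
-142*r = -142*76 = -10792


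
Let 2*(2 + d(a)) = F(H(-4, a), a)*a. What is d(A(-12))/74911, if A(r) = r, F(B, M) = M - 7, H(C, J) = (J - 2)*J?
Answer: 112/74911 ≈ 0.0014951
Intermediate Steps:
H(C, J) = J*(-2 + J) (H(C, J) = (-2 + J)*J = J*(-2 + J))
F(B, M) = -7 + M
d(a) = -2 + a*(-7 + a)/2 (d(a) = -2 + ((-7 + a)*a)/2 = -2 + (a*(-7 + a))/2 = -2 + a*(-7 + a)/2)
d(A(-12))/74911 = (-2 + (1/2)*(-12)*(-7 - 12))/74911 = (-2 + (1/2)*(-12)*(-19))*(1/74911) = (-2 + 114)*(1/74911) = 112*(1/74911) = 112/74911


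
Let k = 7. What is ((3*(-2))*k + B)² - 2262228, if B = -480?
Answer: -1989744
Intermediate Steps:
((3*(-2))*k + B)² - 2262228 = ((3*(-2))*7 - 480)² - 2262228 = (-6*7 - 480)² - 2262228 = (-42 - 480)² - 2262228 = (-522)² - 2262228 = 272484 - 2262228 = -1989744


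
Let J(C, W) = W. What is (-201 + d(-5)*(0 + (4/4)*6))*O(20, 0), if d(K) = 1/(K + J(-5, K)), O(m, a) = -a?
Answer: 0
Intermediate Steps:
d(K) = 1/(2*K) (d(K) = 1/(K + K) = 1/(2*K))
(-201 + d(-5)*(0 + (4/4)*6))*O(20, 0) = (-201 + ((½)/(-5))*(0 + (4/4)*6))*(-1*0) = (-201 + ((½)*(-⅕))*(0 + (4*(¼))*6))*0 = (-201 - (0 + 1*6)/10)*0 = (-201 - (0 + 6)/10)*0 = (-201 - ⅒*6)*0 = (-201 - ⅗)*0 = -1008/5*0 = 0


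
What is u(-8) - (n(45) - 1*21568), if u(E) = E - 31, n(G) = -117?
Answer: 21646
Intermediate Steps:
u(E) = -31 + E
u(-8) - (n(45) - 1*21568) = (-31 - 8) - (-117 - 1*21568) = -39 - (-117 - 21568) = -39 - 1*(-21685) = -39 + 21685 = 21646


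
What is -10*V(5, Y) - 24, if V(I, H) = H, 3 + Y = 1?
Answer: -4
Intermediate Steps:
Y = -2 (Y = -3 + 1 = -2)
-10*V(5, Y) - 24 = -10*(-2) - 24 = 20 - 24 = -4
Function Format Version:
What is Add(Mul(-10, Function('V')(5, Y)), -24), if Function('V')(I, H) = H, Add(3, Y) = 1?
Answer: -4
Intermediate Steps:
Y = -2 (Y = Add(-3, 1) = -2)
Add(Mul(-10, Function('V')(5, Y)), -24) = Add(Mul(-10, -2), -24) = Add(20, -24) = -4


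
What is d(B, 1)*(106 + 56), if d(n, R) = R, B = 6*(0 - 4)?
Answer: 162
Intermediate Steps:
B = -24 (B = 6*(-4) = -24)
d(B, 1)*(106 + 56) = 1*(106 + 56) = 1*162 = 162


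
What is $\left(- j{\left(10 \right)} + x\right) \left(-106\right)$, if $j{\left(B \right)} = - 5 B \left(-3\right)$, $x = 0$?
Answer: $15900$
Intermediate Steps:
$j{\left(B \right)} = 15 B$
$\left(- j{\left(10 \right)} + x\right) \left(-106\right) = \left(- 15 \cdot 10 + 0\right) \left(-106\right) = \left(\left(-1\right) 150 + 0\right) \left(-106\right) = \left(-150 + 0\right) \left(-106\right) = \left(-150\right) \left(-106\right) = 15900$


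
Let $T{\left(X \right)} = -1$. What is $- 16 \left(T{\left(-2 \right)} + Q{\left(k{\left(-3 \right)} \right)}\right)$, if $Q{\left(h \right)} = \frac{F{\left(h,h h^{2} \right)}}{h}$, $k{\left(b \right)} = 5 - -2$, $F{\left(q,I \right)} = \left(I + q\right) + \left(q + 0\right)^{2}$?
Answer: $-896$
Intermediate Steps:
$F{\left(q,I \right)} = I + q + q^{2}$ ($F{\left(q,I \right)} = \left(I + q\right) + q^{2} = I + q + q^{2}$)
$k{\left(b \right)} = 7$ ($k{\left(b \right)} = 5 + 2 = 7$)
$Q{\left(h \right)} = \frac{h + h^{2} + h^{3}}{h}$ ($Q{\left(h \right)} = \frac{h h^{2} + h + h^{2}}{h} = \frac{h^{3} + h + h^{2}}{h} = \frac{h + h^{2} + h^{3}}{h}$)
$- 16 \left(T{\left(-2 \right)} + Q{\left(k{\left(-3 \right)} \right)}\right) = - 16 \left(-1 + \left(1 + 7 + 7^{2}\right)\right) = - 16 \left(-1 + \left(1 + 7 + 49\right)\right) = - 16 \left(-1 + 57\right) = \left(-16\right) 56 = -896$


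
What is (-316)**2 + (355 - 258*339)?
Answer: 12749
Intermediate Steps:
(-316)**2 + (355 - 258*339) = 99856 + (355 - 87462) = 99856 - 87107 = 12749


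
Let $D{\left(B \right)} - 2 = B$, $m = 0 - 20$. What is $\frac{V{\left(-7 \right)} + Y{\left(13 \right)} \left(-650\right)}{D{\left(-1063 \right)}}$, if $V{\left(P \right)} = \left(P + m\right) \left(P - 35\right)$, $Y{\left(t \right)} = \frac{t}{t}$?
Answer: $- \frac{484}{1061} \approx -0.45617$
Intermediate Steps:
$Y{\left(t \right)} = 1$
$m = -20$ ($m = 0 - 20 = -20$)
$D{\left(B \right)} = 2 + B$
$V{\left(P \right)} = \left(-35 + P\right) \left(-20 + P\right)$ ($V{\left(P \right)} = \left(P - 20\right) \left(P - 35\right) = \left(-20 + P\right) \left(-35 + P\right) = \left(-35 + P\right) \left(-20 + P\right)$)
$\frac{V{\left(-7 \right)} + Y{\left(13 \right)} \left(-650\right)}{D{\left(-1063 \right)}} = \frac{\left(700 + \left(-7\right)^{2} - -385\right) + 1 \left(-650\right)}{2 - 1063} = \frac{\left(700 + 49 + 385\right) - 650}{-1061} = \left(1134 - 650\right) \left(- \frac{1}{1061}\right) = 484 \left(- \frac{1}{1061}\right) = - \frac{484}{1061}$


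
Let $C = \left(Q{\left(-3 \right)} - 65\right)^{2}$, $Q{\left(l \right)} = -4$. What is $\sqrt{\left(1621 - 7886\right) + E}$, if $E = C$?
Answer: $4 i \sqrt{94} \approx 38.781 i$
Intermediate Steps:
$C = 4761$ ($C = \left(-4 - 65\right)^{2} = \left(-69\right)^{2} = 4761$)
$E = 4761$
$\sqrt{\left(1621 - 7886\right) + E} = \sqrt{\left(1621 - 7886\right) + 4761} = \sqrt{-6265 + 4761} = \sqrt{-1504} = 4 i \sqrt{94}$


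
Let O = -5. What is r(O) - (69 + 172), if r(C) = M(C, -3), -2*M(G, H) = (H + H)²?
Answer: -259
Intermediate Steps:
M(G, H) = -2*H² (M(G, H) = -(H + H)²/2 = -4*H²/2 = -2*H²)
r(C) = -18 (r(C) = -2*(-3)² = -2*9 = -18)
r(O) - (69 + 172) = -18 - (69 + 172) = -18 - 1*241 = -18 - 241 = -259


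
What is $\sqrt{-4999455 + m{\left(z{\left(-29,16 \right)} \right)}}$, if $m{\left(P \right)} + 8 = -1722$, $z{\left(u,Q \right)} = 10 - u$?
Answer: $7 i \sqrt{102065} \approx 2236.3 i$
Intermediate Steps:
$m{\left(P \right)} = -1730$ ($m{\left(P \right)} = -8 - 1722 = -1730$)
$\sqrt{-4999455 + m{\left(z{\left(-29,16 \right)} \right)}} = \sqrt{-4999455 - 1730} = \sqrt{-5001185} = 7 i \sqrt{102065}$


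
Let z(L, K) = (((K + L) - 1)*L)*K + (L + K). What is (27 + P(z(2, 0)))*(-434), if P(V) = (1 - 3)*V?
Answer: -9982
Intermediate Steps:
z(L, K) = K + L + K*L*(-1 + K + L) (z(L, K) = ((-1 + K + L)*L)*K + (K + L) = (L*(-1 + K + L))*K + (K + L) = K*L*(-1 + K + L) + (K + L) = K + L + K*L*(-1 + K + L))
P(V) = -2*V
(27 + P(z(2, 0)))*(-434) = (27 - 2*(0 + 2 + 0*2**2 + 2*0**2 - 1*0*2))*(-434) = (27 - 2*(0 + 2 + 0*4 + 2*0 + 0))*(-434) = (27 - 2*(0 + 2 + 0 + 0 + 0))*(-434) = (27 - 2*2)*(-434) = (27 - 4)*(-434) = 23*(-434) = -9982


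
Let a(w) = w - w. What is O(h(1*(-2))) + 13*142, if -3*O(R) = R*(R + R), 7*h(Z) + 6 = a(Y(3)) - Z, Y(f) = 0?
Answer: 271330/147 ≈ 1845.8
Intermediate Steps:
a(w) = 0
h(Z) = -6/7 - Z/7 (h(Z) = -6/7 + (0 - Z)/7 = -6/7 + (-Z)/7 = -6/7 - Z/7)
O(R) = -2*R**2/3 (O(R) = -R*(R + R)/3 = -R*2*R/3 = -2*R**2/3)
O(h(1*(-2))) + 13*142 = -2*(-6/7 - (-2)/7)**2/3 + 13*142 = -2*(-6/7 - 1/7*(-2))**2/3 + 1846 = -2*(-6/7 + 2/7)**2/3 + 1846 = -2*(-4/7)**2/3 + 1846 = -2/3*16/49 + 1846 = -32/147 + 1846 = 271330/147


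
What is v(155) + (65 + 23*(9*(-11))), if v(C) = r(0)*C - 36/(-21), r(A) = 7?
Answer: -7877/7 ≈ -1125.3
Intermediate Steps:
v(C) = 12/7 + 7*C (v(C) = 7*C - 36/(-21) = 7*C - 36*(-1/21) = 7*C + 12/7 = 12/7 + 7*C)
v(155) + (65 + 23*(9*(-11))) = (12/7 + 7*155) + (65 + 23*(9*(-11))) = (12/7 + 1085) + (65 + 23*(-99)) = 7607/7 + (65 - 2277) = 7607/7 - 2212 = -7877/7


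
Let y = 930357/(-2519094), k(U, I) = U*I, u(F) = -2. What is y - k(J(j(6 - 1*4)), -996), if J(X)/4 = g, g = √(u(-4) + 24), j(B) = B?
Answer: -310119/839698 + 3984*√22 ≈ 18686.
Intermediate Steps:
g = √22 (g = √(-2 + 24) = √22 ≈ 4.6904)
J(X) = 4*√22
k(U, I) = I*U
y = -310119/839698 (y = 930357*(-1/2519094) = -310119/839698 ≈ -0.36932)
y - k(J(j(6 - 1*4)), -996) = -310119/839698 - (-996)*4*√22 = -310119/839698 - (-3984)*√22 = -310119/839698 + 3984*√22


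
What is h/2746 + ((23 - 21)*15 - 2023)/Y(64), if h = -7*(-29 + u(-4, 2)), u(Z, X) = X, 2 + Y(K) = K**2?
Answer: -1174753/2810531 ≈ -0.41798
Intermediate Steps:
Y(K) = -2 + K**2
h = 189 (h = -7*(-29 + 2) = -7*(-27) = 189)
h/2746 + ((23 - 21)*15 - 2023)/Y(64) = 189/2746 + ((23 - 21)*15 - 2023)/(-2 + 64**2) = 189*(1/2746) + (2*15 - 2023)/(-2 + 4096) = 189/2746 + (30 - 2023)/4094 = 189/2746 - 1993*1/4094 = 189/2746 - 1993/4094 = -1174753/2810531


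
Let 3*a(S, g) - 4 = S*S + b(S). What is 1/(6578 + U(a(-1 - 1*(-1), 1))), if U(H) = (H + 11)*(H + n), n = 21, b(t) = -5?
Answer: 9/61186 ≈ 0.00014709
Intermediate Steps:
a(S, g) = -⅓ + S²/3 (a(S, g) = 4/3 + (S*S - 5)/3 = 4/3 + (S² - 5)/3 = 4/3 + (-5 + S²)/3 = 4/3 + (-5/3 + S²/3) = -⅓ + S²/3)
U(H) = (11 + H)*(21 + H) (U(H) = (H + 11)*(H + 21) = (11 + H)*(21 + H))
1/(6578 + U(a(-1 - 1*(-1), 1))) = 1/(6578 + (231 + (-⅓ + (-1 - 1*(-1))²/3)² + 32*(-⅓ + (-1 - 1*(-1))²/3))) = 1/(6578 + (231 + (-⅓ + (-1 + 1)²/3)² + 32*(-⅓ + (-1 + 1)²/3))) = 1/(6578 + (231 + (-⅓ + (⅓)*0²)² + 32*(-⅓ + (⅓)*0²))) = 1/(6578 + (231 + (-⅓ + (⅓)*0)² + 32*(-⅓ + (⅓)*0))) = 1/(6578 + (231 + (-⅓ + 0)² + 32*(-⅓ + 0))) = 1/(6578 + (231 + (-⅓)² + 32*(-⅓))) = 1/(6578 + (231 + ⅑ - 32/3)) = 1/(6578 + 1984/9) = 1/(61186/9) = 9/61186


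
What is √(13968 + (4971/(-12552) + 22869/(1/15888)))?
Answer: √1590217252387738/2092 ≈ 19062.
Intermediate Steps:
√(13968 + (4971/(-12552) + 22869/(1/15888))) = √(13968 + (4971*(-1/12552) + 22869/(1/15888))) = √(13968 + (-1657/4184 + 22869*15888)) = √(13968 + (-1657/4184 + 363342672)) = √(13968 + 1520225737991/4184) = √(1520284180103/4184) = √1590217252387738/2092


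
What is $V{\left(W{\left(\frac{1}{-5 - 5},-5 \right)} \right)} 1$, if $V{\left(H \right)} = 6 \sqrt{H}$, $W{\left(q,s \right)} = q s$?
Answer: $3 \sqrt{2} \approx 4.2426$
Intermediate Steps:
$V{\left(W{\left(\frac{1}{-5 - 5},-5 \right)} \right)} 1 = 6 \sqrt{\frac{1}{-5 - 5} \left(-5\right)} 1 = 6 \sqrt{\frac{1}{-10} \left(-5\right)} 1 = 6 \sqrt{\left(- \frac{1}{10}\right) \left(-5\right)} 1 = \frac{6}{\sqrt{2}} \cdot 1 = 6 \frac{\sqrt{2}}{2} \cdot 1 = 3 \sqrt{2} \cdot 1 = 3 \sqrt{2}$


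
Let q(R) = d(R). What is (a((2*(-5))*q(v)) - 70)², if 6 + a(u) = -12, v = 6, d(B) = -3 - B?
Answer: 7744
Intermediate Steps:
q(R) = -3 - R
a(u) = -18 (a(u) = -6 - 12 = -18)
(a((2*(-5))*q(v)) - 70)² = (-18 - 70)² = (-88)² = 7744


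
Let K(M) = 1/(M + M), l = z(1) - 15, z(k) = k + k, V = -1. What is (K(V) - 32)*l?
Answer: 845/2 ≈ 422.50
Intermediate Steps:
z(k) = 2*k
l = -13 (l = 2*1 - 15 = 2 - 15 = -13)
K(M) = 1/(2*M)
(K(V) - 32)*l = ((½)/(-1) - 32)*(-13) = ((½)*(-1) - 32)*(-13) = (-½ - 32)*(-13) = -65/2*(-13) = 845/2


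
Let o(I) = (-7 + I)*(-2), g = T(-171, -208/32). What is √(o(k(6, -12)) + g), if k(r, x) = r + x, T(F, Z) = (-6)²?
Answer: √62 ≈ 7.8740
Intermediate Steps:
T(F, Z) = 36
g = 36
o(I) = 14 - 2*I
√(o(k(6, -12)) + g) = √((14 - 2*(6 - 12)) + 36) = √((14 - 2*(-6)) + 36) = √((14 + 12) + 36) = √(26 + 36) = √62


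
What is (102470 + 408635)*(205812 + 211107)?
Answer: 213089385495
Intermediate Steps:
(102470 + 408635)*(205812 + 211107) = 511105*416919 = 213089385495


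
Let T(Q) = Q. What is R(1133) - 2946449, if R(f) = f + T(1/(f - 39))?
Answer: -3222175703/1094 ≈ -2.9453e+6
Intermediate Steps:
R(f) = f + 1/(-39 + f) (R(f) = f + 1/(f - 39) = f + 1/(-39 + f))
R(1133) - 2946449 = (1 + 1133*(-39 + 1133))/(-39 + 1133) - 2946449 = (1 + 1133*1094)/1094 - 2946449 = (1 + 1239502)/1094 - 2946449 = (1/1094)*1239503 - 2946449 = 1239503/1094 - 2946449 = -3222175703/1094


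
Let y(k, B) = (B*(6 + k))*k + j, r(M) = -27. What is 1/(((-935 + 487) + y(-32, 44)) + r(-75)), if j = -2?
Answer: 1/36131 ≈ 2.7677e-5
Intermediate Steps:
y(k, B) = -2 + B*k*(6 + k) (y(k, B) = (B*(6 + k))*k - 2 = B*k*(6 + k) - 2 = -2 + B*k*(6 + k))
1/(((-935 + 487) + y(-32, 44)) + r(-75)) = 1/(((-935 + 487) + (-2 + 44*(-32)² + 6*44*(-32))) - 27) = 1/((-448 + (-2 + 44*1024 - 8448)) - 27) = 1/((-448 + (-2 + 45056 - 8448)) - 27) = 1/((-448 + 36606) - 27) = 1/(36158 - 27) = 1/36131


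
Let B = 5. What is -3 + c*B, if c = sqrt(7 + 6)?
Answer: -3 + 5*sqrt(13) ≈ 15.028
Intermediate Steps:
c = sqrt(13) ≈ 3.6056
-3 + c*B = -3 + sqrt(13)*5 = -3 + 5*sqrt(13)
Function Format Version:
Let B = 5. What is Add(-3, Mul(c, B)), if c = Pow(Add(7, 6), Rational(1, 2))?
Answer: Add(-3, Mul(5, Pow(13, Rational(1, 2)))) ≈ 15.028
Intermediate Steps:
c = Pow(13, Rational(1, 2)) ≈ 3.6056
Add(-3, Mul(c, B)) = Add(-3, Mul(Pow(13, Rational(1, 2)), 5)) = Add(-3, Mul(5, Pow(13, Rational(1, 2))))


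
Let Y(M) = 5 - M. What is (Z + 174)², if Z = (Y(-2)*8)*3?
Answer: 116964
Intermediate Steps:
Z = 168 (Z = ((5 - 1*(-2))*8)*3 = ((5 + 2)*8)*3 = (7*8)*3 = 56*3 = 168)
(Z + 174)² = (168 + 174)² = 342² = 116964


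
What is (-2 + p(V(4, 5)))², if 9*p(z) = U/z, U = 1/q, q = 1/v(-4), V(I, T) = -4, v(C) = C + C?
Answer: 256/81 ≈ 3.1605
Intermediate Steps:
v(C) = 2*C
q = -⅛ (q = 1/(2*(-4)) = 1/(-8) = -⅛ ≈ -0.12500)
U = -8 (U = 1/(-⅛) = -8)
p(z) = -8/(9*z) (p(z) = (-8/z)/9 = -8/(9*z))
(-2 + p(V(4, 5)))² = (-2 - 8/9/(-4))² = (-2 - 8/9*(-¼))² = (-2 + 2/9)² = (-16/9)² = 256/81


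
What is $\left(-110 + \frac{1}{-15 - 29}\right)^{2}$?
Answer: $\frac{23435281}{1936} \approx 12105.0$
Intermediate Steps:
$\left(-110 + \frac{1}{-15 - 29}\right)^{2} = \left(-110 + \frac{1}{-44}\right)^{2} = \left(-110 - \frac{1}{44}\right)^{2} = \left(- \frac{4841}{44}\right)^{2} = \frac{23435281}{1936}$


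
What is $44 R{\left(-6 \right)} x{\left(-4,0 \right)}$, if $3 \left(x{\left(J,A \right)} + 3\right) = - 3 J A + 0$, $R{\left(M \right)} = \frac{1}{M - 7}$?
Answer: $\frac{132}{13} \approx 10.154$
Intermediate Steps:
$R{\left(M \right)} = \frac{1}{-7 + M}$ ($R{\left(M \right)} = \frac{1}{M - 7} = \frac{1}{-7 + M}$)
$x{\left(J,A \right)} = -3 - A J$ ($x{\left(J,A \right)} = -3 + \frac{- 3 J A + 0}{3} = -3 + \frac{- 3 A J + 0}{3} = -3 + \frac{\left(-3\right) A J}{3} = -3 - A J$)
$44 R{\left(-6 \right)} x{\left(-4,0 \right)} = \frac{44}{-7 - 6} \left(-3 - 0 \left(-4\right)\right) = \frac{44}{-13} \left(-3 + 0\right) = 44 \left(- \frac{1}{13}\right) \left(-3\right) = \left(- \frac{44}{13}\right) \left(-3\right) = \frac{132}{13}$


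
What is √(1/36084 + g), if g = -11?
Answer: I*√3580642383/18042 ≈ 3.3166*I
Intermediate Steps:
√(1/36084 + g) = √(1/36084 - 11) = √(-396923/36084) = I*√3580642383/18042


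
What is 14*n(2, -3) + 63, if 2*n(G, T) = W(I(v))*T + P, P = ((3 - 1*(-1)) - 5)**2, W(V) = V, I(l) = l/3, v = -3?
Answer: 91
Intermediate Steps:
I(l) = l/3 (I(l) = l*(1/3) = l/3)
P = 1 (P = ((3 + 1) - 5)**2 = (4 - 5)**2 = (-1)**2 = 1)
n(G, T) = 1/2 - T/2 (n(G, T) = (((1/3)*(-3))*T + 1)/2 = (-T + 1)/2 = (1 - T)/2 = 1/2 - T/2)
14*n(2, -3) + 63 = 14*(1/2 - 1/2*(-3)) + 63 = 14*(1/2 + 3/2) + 63 = 14*2 + 63 = 28 + 63 = 91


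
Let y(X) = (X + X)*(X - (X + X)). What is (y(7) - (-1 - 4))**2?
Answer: 8649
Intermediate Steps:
y(X) = -2*X**2 (y(X) = (2*X)*(X - 2*X) = (2*X)*(-X) = -2*X**2)
(y(7) - (-1 - 4))**2 = (-2*7**2 - (-1 - 4))**2 = (-2*49 - 1*(-5))**2 = (-98 + 5)**2 = (-93)**2 = 8649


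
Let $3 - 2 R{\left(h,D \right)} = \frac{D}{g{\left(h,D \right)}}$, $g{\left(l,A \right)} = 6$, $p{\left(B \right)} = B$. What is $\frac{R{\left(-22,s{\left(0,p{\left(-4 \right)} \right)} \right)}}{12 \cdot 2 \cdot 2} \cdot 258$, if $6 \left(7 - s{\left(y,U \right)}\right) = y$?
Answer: $\frac{473}{96} \approx 4.9271$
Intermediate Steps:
$s{\left(y,U \right)} = 7 - \frac{y}{6}$
$R{\left(h,D \right)} = \frac{3}{2} - \frac{D}{12}$ ($R{\left(h,D \right)} = \frac{3}{2} - \frac{D \frac{1}{6}}{2} = \frac{3}{2} - \frac{\frac{1}{6} D}{2} = \frac{3}{2} - \frac{D}{12}$)
$\frac{R{\left(-22,s{\left(0,p{\left(-4 \right)} \right)} \right)}}{12 \cdot 2 \cdot 2} \cdot 258 = \frac{\frac{3}{2} - \frac{7 - 0}{12}}{12 \cdot 2 \cdot 2} \cdot 258 = \frac{\frac{3}{2} - \frac{7 + 0}{12}}{24 \cdot 2} \cdot 258 = \frac{\frac{3}{2} - \frac{7}{12}}{48} \cdot 258 = \left(\frac{3}{2} - \frac{7}{12}\right) \frac{1}{48} \cdot 258 = \frac{11}{12} \cdot \frac{1}{48} \cdot 258 = \frac{11}{576} \cdot 258 = \frac{473}{96}$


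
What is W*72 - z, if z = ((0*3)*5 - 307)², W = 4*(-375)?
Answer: -202249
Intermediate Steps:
W = -1500
z = 94249 (z = (0*5 - 307)² = (0 - 307)² = (-307)² = 94249)
W*72 - z = -1500*72 - 1*94249 = -108000 - 94249 = -202249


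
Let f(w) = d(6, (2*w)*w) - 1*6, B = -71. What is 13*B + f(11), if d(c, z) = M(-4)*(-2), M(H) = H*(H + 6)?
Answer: -913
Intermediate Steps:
M(H) = H*(6 + H)
d(c, z) = 16 (d(c, z) = -4*(6 - 4)*(-2) = -4*2*(-2) = -8*(-2) = 16)
f(w) = 10 (f(w) = 16 - 1*6 = 16 - 6 = 10)
13*B + f(11) = 13*(-71) + 10 = -923 + 10 = -913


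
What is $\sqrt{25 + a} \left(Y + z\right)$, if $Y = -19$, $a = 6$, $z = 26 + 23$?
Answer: $30 \sqrt{31} \approx 167.03$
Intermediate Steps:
$z = 49$
$\sqrt{25 + a} \left(Y + z\right) = \sqrt{25 + 6} \left(-19 + 49\right) = \sqrt{31} \cdot 30 = 30 \sqrt{31}$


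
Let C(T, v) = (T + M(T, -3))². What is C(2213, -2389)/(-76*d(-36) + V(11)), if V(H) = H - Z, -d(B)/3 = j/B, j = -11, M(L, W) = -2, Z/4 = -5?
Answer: 14665563/302 ≈ 48561.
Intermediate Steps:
Z = -20 (Z = 4*(-5) = -20)
C(T, v) = (-2 + T)² (C(T, v) = (T - 2)² = (-2 + T)²)
d(B) = 33/B (d(B) = -(-33)/B = 33/B)
V(H) = 20 + H (V(H) = H - 1*(-20) = H + 20 = 20 + H)
C(2213, -2389)/(-76*d(-36) + V(11)) = (-2 + 2213)²/(-2508/(-36) + (20 + 11)) = 2211²/(-2508*(-1)/36 + 31) = 4888521/(-76*(-11/12) + 31) = 4888521/(209/3 + 31) = 4888521/(302/3) = 4888521*(3/302) = 14665563/302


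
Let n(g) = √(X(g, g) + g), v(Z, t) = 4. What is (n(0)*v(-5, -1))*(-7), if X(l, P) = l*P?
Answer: 0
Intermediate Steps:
X(l, P) = P*l
n(g) = √(g + g²) (n(g) = √(g*g + g) = √(g² + g) = √(g + g²))
(n(0)*v(-5, -1))*(-7) = (√(0*(1 + 0))*4)*(-7) = (√(0*1)*4)*(-7) = (√0*4)*(-7) = (0*4)*(-7) = 0*(-7) = 0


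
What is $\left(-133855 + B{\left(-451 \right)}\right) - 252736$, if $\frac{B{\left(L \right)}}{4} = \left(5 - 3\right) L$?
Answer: $-390199$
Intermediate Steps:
$B{\left(L \right)} = 8 L$ ($B{\left(L \right)} = 4 \left(5 - 3\right) L = 4 \cdot 2 L = 8 L$)
$\left(-133855 + B{\left(-451 \right)}\right) - 252736 = \left(-133855 + 8 \left(-451\right)\right) - 252736 = \left(-133855 - 3608\right) - 252736 = -137463 - 252736 = -390199$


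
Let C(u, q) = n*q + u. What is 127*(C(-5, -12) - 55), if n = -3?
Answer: -3048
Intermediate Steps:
C(u, q) = u - 3*q (C(u, q) = -3*q + u = u - 3*q)
127*(C(-5, -12) - 55) = 127*((-5 - 3*(-12)) - 55) = 127*((-5 + 36) - 55) = 127*(31 - 55) = 127*(-24) = -3048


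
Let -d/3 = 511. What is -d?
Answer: 1533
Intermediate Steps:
d = -1533 (d = -3*511 = -1533)
-d = -1*(-1533) = 1533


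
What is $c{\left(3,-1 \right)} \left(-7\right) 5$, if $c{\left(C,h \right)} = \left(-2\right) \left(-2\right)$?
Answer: $-140$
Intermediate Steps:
$c{\left(C,h \right)} = 4$
$c{\left(3,-1 \right)} \left(-7\right) 5 = 4 \left(-7\right) 5 = \left(-28\right) 5 = -140$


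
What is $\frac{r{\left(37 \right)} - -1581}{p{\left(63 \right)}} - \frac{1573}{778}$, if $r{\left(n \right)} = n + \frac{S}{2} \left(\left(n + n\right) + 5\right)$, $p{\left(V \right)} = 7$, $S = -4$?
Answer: $\frac{1124869}{5446} \approx 206.55$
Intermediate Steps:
$r{\left(n \right)} = -10 - 3 n$ ($r{\left(n \right)} = n + - \frac{4}{2} \left(\left(n + n\right) + 5\right) = n + \left(-4\right) \frac{1}{2} \left(2 n + 5\right) = n - 2 \left(5 + 2 n\right) = n - \left(10 + 4 n\right) = -10 - 3 n$)
$\frac{r{\left(37 \right)} - -1581}{p{\left(63 \right)}} - \frac{1573}{778} = \frac{\left(-10 - 111\right) - -1581}{7} - \frac{1573}{778} = \left(\left(-10 - 111\right) + 1581\right) \frac{1}{7} - \frac{1573}{778} = \left(-121 + 1581\right) \frac{1}{7} - \frac{1573}{778} = 1460 \cdot \frac{1}{7} - \frac{1573}{778} = \frac{1460}{7} - \frac{1573}{778} = \frac{1124869}{5446}$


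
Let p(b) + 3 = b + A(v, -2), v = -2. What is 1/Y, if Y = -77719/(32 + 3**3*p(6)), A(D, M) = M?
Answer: -59/77719 ≈ -0.00075915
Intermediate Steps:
p(b) = -5 + b (p(b) = -3 + (b - 2) = -3 + (-2 + b) = -5 + b)
Y = -77719/59 (Y = -77719/(32 + 3**3*(-5 + 6)) = -77719/(32 + 27*1) = -77719/(32 + 27) = -77719/59 ≈ -1317.3)
1/Y = 1/(-77719/59) = -59/77719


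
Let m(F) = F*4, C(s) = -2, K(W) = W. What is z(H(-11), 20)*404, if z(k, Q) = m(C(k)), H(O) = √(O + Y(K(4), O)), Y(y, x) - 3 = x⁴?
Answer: -3232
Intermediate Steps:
m(F) = 4*F
Y(y, x) = 3 + x⁴
H(O) = √(3 + O + O⁴) (H(O) = √(O + (3 + O⁴)) = √(3 + O + O⁴))
z(k, Q) = -8 (z(k, Q) = 4*(-2) = -8)
z(H(-11), 20)*404 = -8*404 = -3232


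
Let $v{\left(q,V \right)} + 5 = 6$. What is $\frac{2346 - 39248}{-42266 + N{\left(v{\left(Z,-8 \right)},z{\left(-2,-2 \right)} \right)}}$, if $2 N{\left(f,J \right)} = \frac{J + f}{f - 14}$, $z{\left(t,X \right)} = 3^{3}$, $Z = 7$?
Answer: $\frac{239863}{274736} \approx 0.87307$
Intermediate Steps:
$z{\left(t,X \right)} = 27$
$v{\left(q,V \right)} = 1$ ($v{\left(q,V \right)} = -5 + 6 = 1$)
$N{\left(f,J \right)} = \frac{J + f}{2 \left(-14 + f\right)}$ ($N{\left(f,J \right)} = \frac{\left(J + f\right) \frac{1}{f - 14}}{2} = \frac{\left(J + f\right) \frac{1}{-14 + f}}{2} = \frac{\frac{1}{-14 + f} \left(J + f\right)}{2} = \frac{J + f}{2 \left(-14 + f\right)}$)
$\frac{2346 - 39248}{-42266 + N{\left(v{\left(Z,-8 \right)},z{\left(-2,-2 \right)} \right)}} = \frac{2346 - 39248}{-42266 + \frac{27 + 1}{2 \left(-14 + 1\right)}} = - \frac{36902}{-42266 + \frac{1}{2} \frac{1}{-13} \cdot 28} = - \frac{36902}{-42266 + \frac{1}{2} \left(- \frac{1}{13}\right) 28} = - \frac{36902}{-42266 - \frac{14}{13}} = - \frac{36902}{- \frac{549472}{13}} = \left(-36902\right) \left(- \frac{13}{549472}\right) = \frac{239863}{274736}$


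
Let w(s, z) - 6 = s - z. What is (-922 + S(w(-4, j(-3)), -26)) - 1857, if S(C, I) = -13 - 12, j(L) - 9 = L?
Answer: -2804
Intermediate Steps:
j(L) = 9 + L
w(s, z) = 6 + s - z (w(s, z) = 6 + (s - z) = 6 + s - z)
S(C, I) = -25
(-922 + S(w(-4, j(-3)), -26)) - 1857 = (-922 - 25) - 1857 = -947 - 1857 = -2804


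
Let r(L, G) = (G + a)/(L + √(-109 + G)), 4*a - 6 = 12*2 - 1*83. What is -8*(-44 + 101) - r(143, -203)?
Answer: (-3648*√78 + 259967*I)/(4*(-143*I + 2*√78)) ≈ -454.51 - 0.18399*I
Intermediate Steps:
a = -53/4 (a = 3/2 + (12*2 - 1*83)/4 = 3/2 + (24 - 83)/4 = 3/2 + (¼)*(-59) = 3/2 - 59/4 = -53/4 ≈ -13.250)
r(L, G) = (-53/4 + G)/(L + √(-109 + G)) (r(L, G) = (G - 53/4)/(L + √(-109 + G)) = (-53/4 + G)/(L + √(-109 + G)))
-8*(-44 + 101) - r(143, -203) = -8*(-44 + 101) - (-53/4 - 203)/(143 + √(-109 - 203)) = -8*57 - (-865)/((143 + √(-312))*4) = -456 - (-865)/((143 + 2*I*√78)*4) = -456 - (-865)/(4*(143 + 2*I*√78)) = -456 + 865/(4*(143 + 2*I*√78))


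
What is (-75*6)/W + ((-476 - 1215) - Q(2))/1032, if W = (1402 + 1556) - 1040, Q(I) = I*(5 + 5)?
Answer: -1873049/989688 ≈ -1.8926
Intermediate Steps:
Q(I) = 10*I (Q(I) = I*10 = 10*I)
W = 1918 (W = 2958 - 1040 = 1918)
(-75*6)/W + ((-476 - 1215) - Q(2))/1032 = -75*6/1918 + ((-476 - 1215) - 10*2)/1032 = -450*1/1918 + (-1691 - 1*20)*(1/1032) = -225/959 + (-1691 - 20)*(1/1032) = -225/959 - 1711*1/1032 = -225/959 - 1711/1032 = -1873049/989688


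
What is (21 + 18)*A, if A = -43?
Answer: -1677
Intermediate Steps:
(21 + 18)*A = (21 + 18)*(-43) = 39*(-43) = -1677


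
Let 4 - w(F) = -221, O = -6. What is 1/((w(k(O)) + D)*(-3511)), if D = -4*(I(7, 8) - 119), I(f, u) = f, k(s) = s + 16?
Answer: -1/2362903 ≈ -4.2321e-7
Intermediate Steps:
k(s) = 16 + s
w(F) = 225 (w(F) = 4 - 1*(-221) = 4 + 221 = 225)
D = 448 (D = -4*(7 - 119) = -4*(-112) = 448)
1/((w(k(O)) + D)*(-3511)) = 1/((225 + 448)*(-3511)) = -1/3511/673 = (1/673)*(-1/3511) = -1/2362903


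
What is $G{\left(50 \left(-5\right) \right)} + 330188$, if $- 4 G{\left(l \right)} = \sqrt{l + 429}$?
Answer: $330188 - \frac{\sqrt{179}}{4} \approx 3.3018 \cdot 10^{5}$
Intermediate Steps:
$G{\left(l \right)} = - \frac{\sqrt{429 + l}}{4}$ ($G{\left(l \right)} = - \frac{\sqrt{l + 429}}{4} = - \frac{\sqrt{429 + l}}{4}$)
$G{\left(50 \left(-5\right) \right)} + 330188 = - \frac{\sqrt{429 + 50 \left(-5\right)}}{4} + 330188 = - \frac{\sqrt{429 - 250}}{4} + 330188 = - \frac{\sqrt{179}}{4} + 330188 = 330188 - \frac{\sqrt{179}}{4}$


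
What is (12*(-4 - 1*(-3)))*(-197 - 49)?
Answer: 2952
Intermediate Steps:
(12*(-4 - 1*(-3)))*(-197 - 49) = (12*(-4 + 3))*(-246) = (12*(-1))*(-246) = -12*(-246) = 2952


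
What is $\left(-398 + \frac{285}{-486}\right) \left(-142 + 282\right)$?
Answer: $- \frac{4519970}{81} \approx -55802.0$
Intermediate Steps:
$\left(-398 + \frac{285}{-486}\right) \left(-142 + 282\right) = \left(-398 + 285 \left(- \frac{1}{486}\right)\right) 140 = \left(-398 - \frac{95}{162}\right) 140 = \left(- \frac{64571}{162}\right) 140 = - \frac{4519970}{81}$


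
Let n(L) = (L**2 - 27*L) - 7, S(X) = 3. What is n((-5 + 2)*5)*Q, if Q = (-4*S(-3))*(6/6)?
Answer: -7476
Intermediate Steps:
Q = -12 (Q = (-4*3)*(6/6) = -72/6 = -12*1 = -12)
n(L) = -7 + L**2 - 27*L
n((-5 + 2)*5)*Q = (-7 + ((-5 + 2)*5)**2 - 27*(-5 + 2)*5)*(-12) = (-7 + (-3*5)**2 - (-81)*5)*(-12) = (-7 + (-15)**2 - 27*(-15))*(-12) = (-7 + 225 + 405)*(-12) = 623*(-12) = -7476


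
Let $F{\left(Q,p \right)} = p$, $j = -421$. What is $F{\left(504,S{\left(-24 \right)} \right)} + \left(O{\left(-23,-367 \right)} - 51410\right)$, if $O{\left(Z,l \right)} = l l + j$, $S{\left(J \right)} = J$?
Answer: $82834$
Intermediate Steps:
$O{\left(Z,l \right)} = -421 + l^{2}$ ($O{\left(Z,l \right)} = l l - 421 = l^{2} - 421 = -421 + l^{2}$)
$F{\left(504,S{\left(-24 \right)} \right)} + \left(O{\left(-23,-367 \right)} - 51410\right) = -24 - \left(51831 - 134689\right) = -24 + \left(\left(-421 + 134689\right) - 51410\right) = -24 + \left(134268 - 51410\right) = -24 + 82858 = 82834$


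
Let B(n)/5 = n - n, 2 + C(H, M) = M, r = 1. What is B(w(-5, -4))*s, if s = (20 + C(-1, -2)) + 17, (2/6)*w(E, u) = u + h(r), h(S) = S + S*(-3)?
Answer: 0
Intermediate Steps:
h(S) = -2*S (h(S) = S - 3*S = -2*S)
C(H, M) = -2 + M
w(E, u) = -6 + 3*u (w(E, u) = 3*(u - 2*1) = 3*(u - 2) = 3*(-2 + u) = -6 + 3*u)
s = 33 (s = (20 + (-2 - 2)) + 17 = (20 - 4) + 17 = 16 + 17 = 33)
B(n) = 0 (B(n) = 5*(n - n) = 5*0 = 0)
B(w(-5, -4))*s = 0*33 = 0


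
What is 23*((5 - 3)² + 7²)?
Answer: 1219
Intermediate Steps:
23*((5 - 3)² + 7²) = 23*(2² + 49) = 23*(4 + 49) = 23*53 = 1219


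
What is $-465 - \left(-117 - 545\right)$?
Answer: $197$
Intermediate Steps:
$-465 - \left(-117 - 545\right) = -465 - -662 = -465 + 662 = 197$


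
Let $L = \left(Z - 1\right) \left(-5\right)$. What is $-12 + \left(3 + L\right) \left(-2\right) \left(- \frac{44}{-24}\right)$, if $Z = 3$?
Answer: $\frac{41}{3} \approx 13.667$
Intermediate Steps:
$L = -10$ ($L = \left(3 - 1\right) \left(-5\right) = 2 \left(-5\right) = -10$)
$-12 + \left(3 + L\right) \left(-2\right) \left(- \frac{44}{-24}\right) = -12 + \left(3 - 10\right) \left(-2\right) \left(- \frac{44}{-24}\right) = -12 + \left(-7\right) \left(-2\right) \left(\left(-44\right) \left(- \frac{1}{24}\right)\right) = -12 + 14 \cdot \frac{11}{6} = -12 + \frac{77}{3} = \frac{41}{3}$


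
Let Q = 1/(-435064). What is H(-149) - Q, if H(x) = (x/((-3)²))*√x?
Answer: 1/435064 - 149*I*√149/9 ≈ 2.2985e-6 - 202.09*I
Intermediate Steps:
Q = -1/435064 ≈ -2.2985e-6
H(x) = x^(3/2)/9 (H(x) = (x/9)*√x = x^(3/2)/9)
H(-149) - Q = (-149)^(3/2)/9 - 1*(-1/435064) = (-149*I*√149)/9 + 1/435064 = -149*I*√149/9 + 1/435064 = 1/435064 - 149*I*√149/9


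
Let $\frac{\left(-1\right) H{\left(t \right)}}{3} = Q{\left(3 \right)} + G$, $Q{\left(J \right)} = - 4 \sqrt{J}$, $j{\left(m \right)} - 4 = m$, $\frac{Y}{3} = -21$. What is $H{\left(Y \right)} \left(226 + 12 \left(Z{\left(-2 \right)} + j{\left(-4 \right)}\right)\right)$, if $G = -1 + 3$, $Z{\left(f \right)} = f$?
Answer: $-1212 + 2424 \sqrt{3} \approx 2986.5$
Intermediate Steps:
$Y = -63$ ($Y = 3 \left(-21\right) = -63$)
$j{\left(m \right)} = 4 + m$
$G = 2$
$H{\left(t \right)} = -6 + 12 \sqrt{3}$ ($H{\left(t \right)} = - 3 \left(- 4 \sqrt{3} + 2\right) = - 3 \left(2 - 4 \sqrt{3}\right) = -6 + 12 \sqrt{3}$)
$H{\left(Y \right)} \left(226 + 12 \left(Z{\left(-2 \right)} + j{\left(-4 \right)}\right)\right) = \left(-6 + 12 \sqrt{3}\right) \left(226 + 12 \left(-2 + \left(4 - 4\right)\right)\right) = \left(-6 + 12 \sqrt{3}\right) \left(226 + 12 \left(-2 + 0\right)\right) = \left(-6 + 12 \sqrt{3}\right) \left(226 + 12 \left(-2\right)\right) = \left(-6 + 12 \sqrt{3}\right) \left(226 - 24\right) = \left(-6 + 12 \sqrt{3}\right) 202 = -1212 + 2424 \sqrt{3}$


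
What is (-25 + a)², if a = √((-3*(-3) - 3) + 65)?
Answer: (25 - √71)² ≈ 274.69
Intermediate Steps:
a = √71 (a = √((9 - 3) + 65) = √(6 + 65) = √71 ≈ 8.4261)
(-25 + a)² = (-25 + √71)²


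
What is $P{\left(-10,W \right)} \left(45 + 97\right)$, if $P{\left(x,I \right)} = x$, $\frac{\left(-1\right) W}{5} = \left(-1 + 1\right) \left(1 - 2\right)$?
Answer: $-1420$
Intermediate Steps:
$W = 0$ ($W = - 5 \left(-1 + 1\right) \left(1 - 2\right) = - 5 \cdot 0 \left(-1\right) = \left(-5\right) 0 = 0$)
$P{\left(-10,W \right)} \left(45 + 97\right) = - 10 \left(45 + 97\right) = \left(-10\right) 142 = -1420$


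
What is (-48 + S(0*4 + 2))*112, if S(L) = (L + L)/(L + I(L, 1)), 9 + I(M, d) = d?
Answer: -16352/3 ≈ -5450.7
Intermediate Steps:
I(M, d) = -9 + d
S(L) = 2*L/(-8 + L) (S(L) = (L + L)/(L + (-9 + 1)) = (2*L)/(L - 8) = (2*L)/(-8 + L) = 2*L/(-8 + L))
(-48 + S(0*4 + 2))*112 = (-48 + 2*(0*4 + 2)/(-8 + (0*4 + 2)))*112 = (-48 + 2*(0 + 2)/(-8 + (0 + 2)))*112 = (-48 + 2*2/(-8 + 2))*112 = (-48 + 2*2/(-6))*112 = (-48 + 2*2*(-⅙))*112 = (-48 - ⅔)*112 = -146/3*112 = -16352/3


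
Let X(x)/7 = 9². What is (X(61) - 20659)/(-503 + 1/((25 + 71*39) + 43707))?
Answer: 467149046/11695001 ≈ 39.944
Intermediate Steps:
X(x) = 567 (X(x) = 7*9² = 7*81 = 567)
(X(61) - 20659)/(-503 + 1/((25 + 71*39) + 43707)) = (567 - 20659)/(-503 + 1/((25 + 71*39) + 43707)) = -20092/(-503 + 1/((25 + 2769) + 43707)) = -20092/(-503 + 1/(2794 + 43707)) = -20092/(-503 + 1/46501) = -20092/(-23390002/46501) = -20092*(-46501/23390002) = 467149046/11695001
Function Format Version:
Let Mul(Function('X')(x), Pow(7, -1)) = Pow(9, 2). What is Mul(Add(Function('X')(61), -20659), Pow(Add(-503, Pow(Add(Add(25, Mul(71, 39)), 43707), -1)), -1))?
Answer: Rational(467149046, 11695001) ≈ 39.944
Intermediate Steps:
Function('X')(x) = 567 (Function('X')(x) = Mul(7, Pow(9, 2)) = Mul(7, 81) = 567)
Mul(Add(Function('X')(61), -20659), Pow(Add(-503, Pow(Add(Add(25, Mul(71, 39)), 43707), -1)), -1)) = Mul(Add(567, -20659), Pow(Add(-503, Pow(Add(Add(25, Mul(71, 39)), 43707), -1)), -1)) = Mul(-20092, Pow(Add(-503, Pow(Add(Add(25, 2769), 43707), -1)), -1)) = Mul(-20092, Pow(Add(-503, Pow(Add(2794, 43707), -1)), -1)) = Mul(-20092, Pow(Add(-503, Pow(46501, -1)), -1)) = Mul(-20092, Pow(Add(-503, Rational(1, 46501)), -1)) = Mul(-20092, Pow(Rational(-23390002, 46501), -1)) = Mul(-20092, Rational(-46501, 23390002)) = Rational(467149046, 11695001)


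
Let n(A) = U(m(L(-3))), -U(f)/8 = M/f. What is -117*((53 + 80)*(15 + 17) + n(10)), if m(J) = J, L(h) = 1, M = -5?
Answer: -502632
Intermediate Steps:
U(f) = 40/f (U(f) = -(-40)/f = 40/f)
n(A) = 40 (n(A) = 40/1 = 40*1 = 40)
-117*((53 + 80)*(15 + 17) + n(10)) = -117*((53 + 80)*(15 + 17) + 40) = -117*(133*32 + 40) = -117*(4256 + 40) = -117*4296 = -502632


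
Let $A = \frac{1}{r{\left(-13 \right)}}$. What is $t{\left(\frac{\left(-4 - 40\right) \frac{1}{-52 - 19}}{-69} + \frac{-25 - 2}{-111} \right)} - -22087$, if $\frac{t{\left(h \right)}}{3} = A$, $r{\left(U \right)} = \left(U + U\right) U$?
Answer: $\frac{7465409}{338} \approx 22087.0$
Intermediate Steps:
$r{\left(U \right)} = 2 U^{2}$ ($r{\left(U \right)} = 2 U U = 2 U^{2}$)
$A = \frac{1}{338}$ ($A = \frac{1}{2 \left(-13\right)^{2}} = \frac{1}{2 \cdot 169} = \frac{1}{338} \approx 0.0029586$)
$t{\left(h \right)} = \frac{3}{338}$ ($t{\left(h \right)} = 3 \cdot \frac{1}{338} = \frac{3}{338}$)
$t{\left(\frac{\left(-4 - 40\right) \frac{1}{-52 - 19}}{-69} + \frac{-25 - 2}{-111} \right)} - -22087 = \frac{3}{338} - -22087 = \frac{3}{338} + 22087 = \frac{7465409}{338}$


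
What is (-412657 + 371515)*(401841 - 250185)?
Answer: -6239431152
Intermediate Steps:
(-412657 + 371515)*(401841 - 250185) = -41142*151656 = -6239431152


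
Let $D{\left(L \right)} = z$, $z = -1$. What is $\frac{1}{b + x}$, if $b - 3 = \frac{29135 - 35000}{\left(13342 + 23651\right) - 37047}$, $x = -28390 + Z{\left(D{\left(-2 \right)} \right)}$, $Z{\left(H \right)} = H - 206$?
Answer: $- \frac{18}{512737} \approx -3.5106 \cdot 10^{-5}$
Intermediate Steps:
$D{\left(L \right)} = -1$
$Z{\left(H \right)} = -206 + H$
$x = -28597$ ($x = -28390 - 207 = -28597$)
$b = \frac{2009}{18}$ ($b = 3 + \frac{29135 - 35000}{\left(13342 + 23651\right) - 37047} = 3 - \frac{5865}{36993 - 37047} = 3 - \frac{5865}{-54} = 3 - - \frac{1955}{18} = 3 + \frac{1955}{18} = \frac{2009}{18} \approx 111.61$)
$\frac{1}{b + x} = \frac{1}{\frac{2009}{18} - 28597} = \frac{1}{- \frac{512737}{18}} = - \frac{18}{512737}$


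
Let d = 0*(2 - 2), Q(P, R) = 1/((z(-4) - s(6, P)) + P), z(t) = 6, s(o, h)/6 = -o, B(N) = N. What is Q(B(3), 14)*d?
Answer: 0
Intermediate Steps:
s(o, h) = -6*o (s(o, h) = 6*(-o) = -6*o)
Q(P, R) = 1/(42 + P) (Q(P, R) = 1/((6 - (-6)*6) + P) = 1/((6 - 1*(-36)) + P) = 1/((6 + 36) + P) = 1/(42 + P))
d = 0 (d = 0*0 = 0)
Q(B(3), 14)*d = 0/(42 + 3) = 0/45 = (1/45)*0 = 0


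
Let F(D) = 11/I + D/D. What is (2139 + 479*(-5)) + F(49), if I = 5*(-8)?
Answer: -10211/40 ≈ -255.27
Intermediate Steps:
I = -40
F(D) = 29/40 (F(D) = 11/(-40) + D/D = 11*(-1/40) + 1 = -11/40 + 1 = 29/40)
(2139 + 479*(-5)) + F(49) = (2139 + 479*(-5)) + 29/40 = (2139 - 2395) + 29/40 = -256 + 29/40 = -10211/40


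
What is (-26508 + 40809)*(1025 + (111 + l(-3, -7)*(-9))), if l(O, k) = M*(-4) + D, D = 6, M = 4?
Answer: 17533026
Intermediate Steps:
l(O, k) = -10 (l(O, k) = 4*(-4) + 6 = -16 + 6 = -10)
(-26508 + 40809)*(1025 + (111 + l(-3, -7)*(-9))) = (-26508 + 40809)*(1025 + (111 - 10*(-9))) = 14301*(1025 + (111 + 90)) = 14301*(1025 + 201) = 14301*1226 = 17533026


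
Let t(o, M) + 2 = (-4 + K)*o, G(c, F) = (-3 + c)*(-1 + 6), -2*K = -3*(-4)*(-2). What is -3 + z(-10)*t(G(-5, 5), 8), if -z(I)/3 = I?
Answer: -9663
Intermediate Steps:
K = 12 (K = -(-3*(-4))*(-2)/2 = -6*(-2) = -1/2*(-24) = 12)
z(I) = -3*I
G(c, F) = -15 + 5*c (G(c, F) = (-3 + c)*5 = -15 + 5*c)
t(o, M) = -2 + 8*o (t(o, M) = -2 + (-4 + 12)*o = -2 + 8*o)
-3 + z(-10)*t(G(-5, 5), 8) = -3 + (-3*(-10))*(-2 + 8*(-15 + 5*(-5))) = -3 + 30*(-2 + 8*(-15 - 25)) = -3 + 30*(-2 + 8*(-40)) = -3 + 30*(-2 - 320) = -3 + 30*(-322) = -3 - 9660 = -9663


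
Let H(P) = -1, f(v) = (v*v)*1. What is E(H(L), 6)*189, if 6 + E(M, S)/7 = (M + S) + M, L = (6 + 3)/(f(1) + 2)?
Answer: -2646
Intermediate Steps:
f(v) = v**2 (f(v) = v**2*1 = v**2)
L = 3 (L = (6 + 3)/(1**2 + 2) = 9/(1 + 2) = 9/3 = 9*(1/3) = 3)
E(M, S) = -42 + 7*S + 14*M (E(M, S) = -42 + 7*((M + S) + M) = -42 + 7*(S + 2*M) = -42 + (7*S + 14*M) = -42 + 7*S + 14*M)
E(H(L), 6)*189 = (-42 + 7*6 + 14*(-1))*189 = (-42 + 42 - 14)*189 = -14*189 = -2646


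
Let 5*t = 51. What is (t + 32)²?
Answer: 44521/25 ≈ 1780.8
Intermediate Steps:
t = 51/5 (t = (⅕)*51 = 51/5 ≈ 10.200)
(t + 32)² = (51/5 + 32)² = (211/5)² = 44521/25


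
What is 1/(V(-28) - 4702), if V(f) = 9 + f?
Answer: -1/4721 ≈ -0.00021182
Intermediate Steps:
1/(V(-28) - 4702) = 1/((9 - 28) - 4702) = 1/(-19 - 4702) = 1/(-4721) = -1/4721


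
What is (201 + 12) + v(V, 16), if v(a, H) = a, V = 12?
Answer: 225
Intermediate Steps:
(201 + 12) + v(V, 16) = (201 + 12) + 12 = 213 + 12 = 225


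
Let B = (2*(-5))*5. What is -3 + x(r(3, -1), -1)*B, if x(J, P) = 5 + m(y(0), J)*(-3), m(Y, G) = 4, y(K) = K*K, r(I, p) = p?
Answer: 347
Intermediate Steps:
y(K) = K²
x(J, P) = -7 (x(J, P) = 5 + 4*(-3) = 5 - 12 = -7)
B = -50 (B = -10*5 = -50)
-3 + x(r(3, -1), -1)*B = -3 - 7*(-50) = -3 + 350 = 347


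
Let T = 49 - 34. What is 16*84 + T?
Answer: 1359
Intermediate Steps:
T = 15
16*84 + T = 16*84 + 15 = 1344 + 15 = 1359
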